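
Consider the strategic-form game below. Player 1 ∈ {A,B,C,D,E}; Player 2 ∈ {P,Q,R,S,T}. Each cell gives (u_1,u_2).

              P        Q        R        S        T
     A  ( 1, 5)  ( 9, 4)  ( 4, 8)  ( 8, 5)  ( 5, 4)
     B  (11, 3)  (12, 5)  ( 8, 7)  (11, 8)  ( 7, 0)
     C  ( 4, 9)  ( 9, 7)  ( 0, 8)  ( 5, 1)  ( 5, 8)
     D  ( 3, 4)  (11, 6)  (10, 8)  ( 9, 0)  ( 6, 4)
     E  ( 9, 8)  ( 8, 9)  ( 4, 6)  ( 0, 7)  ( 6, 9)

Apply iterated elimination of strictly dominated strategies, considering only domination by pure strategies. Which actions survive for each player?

Survivors P1:{B,D} P2:{R,S}

P1 drop A (B beats it: P:11>1 Q:12>9 R:8>4 S:11>8 T:7>5)
P1 drop C (B beats it: P:11>4 Q:12>9 R:8>0 S:11>5 T:7>5)
P1 drop E (B beats it: P:11>9 Q:12>8 R:8>4 S:11>0 T:7>6)
P2 drop P (Q beats it: B:5>3 D:6>4)
P2 drop Q (R beats it: B:7>5 D:8>6)
P2 drop T (R beats it: B:7>0 D:8>4)
P1→{B,D} P2→{R,S}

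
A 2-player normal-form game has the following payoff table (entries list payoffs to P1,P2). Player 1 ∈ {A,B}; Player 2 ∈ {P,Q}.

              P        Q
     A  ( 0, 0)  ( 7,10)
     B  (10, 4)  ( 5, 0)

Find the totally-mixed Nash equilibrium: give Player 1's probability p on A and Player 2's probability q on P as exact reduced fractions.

p=2/7, q=1/6

P1 indiff ⇒ q·0+(1-q)·7 = q·10+(1-q)·5 ⇒ q(-10) = (1-q)(-2) ⇒ q = 1/6
P2 indiff ⇒ p·0+(1-p)·4 = p·10+(1-p)·0 ⇒ p(-10) = (1-p)(-4) ⇒ p = 2/7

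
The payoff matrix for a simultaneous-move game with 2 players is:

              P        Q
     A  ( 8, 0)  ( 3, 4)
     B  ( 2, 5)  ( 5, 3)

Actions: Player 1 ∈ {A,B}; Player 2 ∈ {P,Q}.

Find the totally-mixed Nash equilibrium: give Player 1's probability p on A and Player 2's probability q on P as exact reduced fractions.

(p,q) = (1/3, 1/4)

P1 indiff ⇒ q·8+(1-q)·3 = q·2+(1-q)·5 ⇒ q(6) = (1-q)(2) ⇒ q = 1/4
P2 indiff ⇒ p·0+(1-p)·5 = p·4+(1-p)·3 ⇒ p(-4) = (1-p)(-2) ⇒ p = 1/3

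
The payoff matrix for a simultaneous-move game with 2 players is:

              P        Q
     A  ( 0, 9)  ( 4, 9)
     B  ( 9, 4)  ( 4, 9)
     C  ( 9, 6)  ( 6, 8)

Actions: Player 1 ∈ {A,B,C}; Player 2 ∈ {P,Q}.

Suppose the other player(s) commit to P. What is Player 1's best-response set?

u_1(A vs P) = 0
u_1(B vs P) = 9
u_1(C vs P) = 9
max payoff 9 at {B,C}

P1 best: {B,C}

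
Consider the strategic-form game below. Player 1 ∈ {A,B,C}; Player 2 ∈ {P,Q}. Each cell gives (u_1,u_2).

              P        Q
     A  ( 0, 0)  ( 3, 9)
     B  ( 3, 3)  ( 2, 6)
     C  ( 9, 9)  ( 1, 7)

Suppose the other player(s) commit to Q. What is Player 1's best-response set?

u_1(A vs Q) = 3
u_1(B vs Q) = 2
u_1(C vs Q) = 1
max payoff 3 at {A}

P1 best: {A}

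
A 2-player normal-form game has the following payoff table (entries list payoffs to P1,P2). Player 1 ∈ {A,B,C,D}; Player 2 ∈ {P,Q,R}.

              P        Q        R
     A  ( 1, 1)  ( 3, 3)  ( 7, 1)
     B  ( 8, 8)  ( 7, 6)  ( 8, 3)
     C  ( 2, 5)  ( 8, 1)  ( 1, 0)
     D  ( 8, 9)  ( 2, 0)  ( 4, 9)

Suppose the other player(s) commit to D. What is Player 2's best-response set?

u_2(P vs D) = 9
u_2(Q vs D) = 0
u_2(R vs D) = 9
max payoff 9 at {P,R}

BR_2 = {P,R}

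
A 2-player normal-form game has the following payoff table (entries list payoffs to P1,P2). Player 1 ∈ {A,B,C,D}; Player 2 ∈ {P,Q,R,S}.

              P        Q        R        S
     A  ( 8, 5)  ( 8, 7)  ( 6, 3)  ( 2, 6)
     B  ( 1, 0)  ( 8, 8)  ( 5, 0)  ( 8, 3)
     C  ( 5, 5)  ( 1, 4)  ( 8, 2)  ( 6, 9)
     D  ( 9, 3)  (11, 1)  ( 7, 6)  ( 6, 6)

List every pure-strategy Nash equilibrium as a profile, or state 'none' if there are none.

(A,P): not NE [P1→D gives 9>8; P2→Q gives 7>5]
(A,Q): not NE [P1→D gives 11>8]
(A,R): not NE [P1→C gives 8>6; P2→Q gives 7>3]
(A,S): not NE [P1→B gives 8>2; P2→Q gives 7>6]
(B,P): not NE [P1→D gives 9>1; P2→Q gives 8>0]
(B,Q): not NE [P1→D gives 11>8]
(B,R): not NE [P1→C gives 8>5; P2→Q gives 8>0]
(B,S): not NE [P2→Q gives 8>3]
(C,P): not NE [P1→D gives 9>5; P2→S gives 9>5]
(C,Q): not NE [P1→D gives 11>1; P2→S gives 9>4]
(C,R): not NE [P2→S gives 9>2]
(C,S): not NE [P1→B gives 8>6]
(D,P): not NE [P2→S gives 6>3]
(D,Q): not NE [P2→S gives 6>1]
(D,R): not NE [P1→C gives 8>7]
(D,S): not NE [P1→B gives 8>6]

PSNE: ∅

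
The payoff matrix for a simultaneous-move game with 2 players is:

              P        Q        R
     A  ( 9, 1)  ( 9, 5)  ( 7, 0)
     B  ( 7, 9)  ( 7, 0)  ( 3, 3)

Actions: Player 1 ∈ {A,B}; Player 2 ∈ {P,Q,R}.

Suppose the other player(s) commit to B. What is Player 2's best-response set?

BR_2 = {P}

u_2(P vs B) = 9
u_2(Q vs B) = 0
u_2(R vs B) = 3
max payoff 9 at {P}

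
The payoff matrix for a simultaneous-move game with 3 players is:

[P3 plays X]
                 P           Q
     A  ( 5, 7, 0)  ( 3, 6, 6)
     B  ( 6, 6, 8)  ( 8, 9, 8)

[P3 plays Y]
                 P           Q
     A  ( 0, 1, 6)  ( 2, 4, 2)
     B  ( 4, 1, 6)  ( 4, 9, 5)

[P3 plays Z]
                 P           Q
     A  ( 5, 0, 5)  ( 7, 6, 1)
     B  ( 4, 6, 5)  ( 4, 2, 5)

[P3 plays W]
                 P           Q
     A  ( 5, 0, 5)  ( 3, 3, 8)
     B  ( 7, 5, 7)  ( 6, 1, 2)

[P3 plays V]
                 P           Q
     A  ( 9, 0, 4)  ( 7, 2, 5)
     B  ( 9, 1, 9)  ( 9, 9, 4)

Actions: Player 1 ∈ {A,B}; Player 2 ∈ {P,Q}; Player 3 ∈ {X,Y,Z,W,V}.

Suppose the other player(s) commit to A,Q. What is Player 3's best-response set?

argmax u_3 = {W}

u_3(X vs A,Q) = 6
u_3(Y vs A,Q) = 2
u_3(Z vs A,Q) = 1
u_3(W vs A,Q) = 8
u_3(V vs A,Q) = 5
max payoff 8 at {W}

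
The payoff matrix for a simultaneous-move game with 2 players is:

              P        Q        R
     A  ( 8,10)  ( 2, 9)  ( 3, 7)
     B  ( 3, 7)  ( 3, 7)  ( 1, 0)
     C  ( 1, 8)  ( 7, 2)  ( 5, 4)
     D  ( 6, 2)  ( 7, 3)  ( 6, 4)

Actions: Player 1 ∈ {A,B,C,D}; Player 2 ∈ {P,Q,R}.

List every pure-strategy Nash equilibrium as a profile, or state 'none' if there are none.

(A,P): NE
(A,Q): not NE [P1→D gives 7>2; P2→P gives 10>9]
(A,R): not NE [P1→D gives 6>3; P2→P gives 10>7]
(B,P): not NE [P1→A gives 8>3]
(B,Q): not NE [P1→D gives 7>3]
(B,R): not NE [P1→D gives 6>1; P2→Q gives 7>0]
(C,P): not NE [P1→A gives 8>1]
(C,Q): not NE [P2→P gives 8>2]
(C,R): not NE [P1→D gives 6>5; P2→P gives 8>4]
(D,P): not NE [P1→A gives 8>6; P2→R gives 4>2]
(D,Q): not NE [P2→R gives 4>3]
(D,R): NE

Nash profiles: (A,P), (D,R)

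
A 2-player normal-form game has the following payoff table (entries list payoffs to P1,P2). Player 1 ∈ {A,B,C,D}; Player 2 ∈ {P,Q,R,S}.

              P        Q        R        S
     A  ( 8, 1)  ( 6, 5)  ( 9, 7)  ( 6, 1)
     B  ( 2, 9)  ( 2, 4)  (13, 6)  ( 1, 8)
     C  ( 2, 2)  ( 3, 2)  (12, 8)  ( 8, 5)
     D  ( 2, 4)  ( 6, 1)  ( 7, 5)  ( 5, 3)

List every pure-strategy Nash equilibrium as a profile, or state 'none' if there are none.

PSNE: ∅

(A,P): not NE [P2→R gives 7>1]
(A,Q): not NE [P2→R gives 7>5]
(A,R): not NE [P1→B gives 13>9]
(A,S): not NE [P1→C gives 8>6; P2→R gives 7>1]
(B,P): not NE [P1→A gives 8>2]
(B,Q): not NE [P1→D gives 6>2; P2→P gives 9>4]
(B,R): not NE [P2→P gives 9>6]
(B,S): not NE [P1→C gives 8>1; P2→P gives 9>8]
(C,P): not NE [P1→A gives 8>2; P2→R gives 8>2]
(C,Q): not NE [P1→D gives 6>3; P2→R gives 8>2]
(C,R): not NE [P1→B gives 13>12]
(C,S): not NE [P2→R gives 8>5]
(D,P): not NE [P1→A gives 8>2; P2→R gives 5>4]
(D,Q): not NE [P2→R gives 5>1]
(D,R): not NE [P1→B gives 13>7]
(D,S): not NE [P1→C gives 8>5; P2→R gives 5>3]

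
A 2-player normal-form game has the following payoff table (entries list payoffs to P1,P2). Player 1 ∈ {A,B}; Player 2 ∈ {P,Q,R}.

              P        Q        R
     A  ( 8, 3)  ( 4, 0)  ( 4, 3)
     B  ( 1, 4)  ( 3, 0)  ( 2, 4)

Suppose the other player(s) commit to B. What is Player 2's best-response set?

BR_2 = {P,R}

u_2(P vs B) = 4
u_2(Q vs B) = 0
u_2(R vs B) = 4
max payoff 4 at {P,R}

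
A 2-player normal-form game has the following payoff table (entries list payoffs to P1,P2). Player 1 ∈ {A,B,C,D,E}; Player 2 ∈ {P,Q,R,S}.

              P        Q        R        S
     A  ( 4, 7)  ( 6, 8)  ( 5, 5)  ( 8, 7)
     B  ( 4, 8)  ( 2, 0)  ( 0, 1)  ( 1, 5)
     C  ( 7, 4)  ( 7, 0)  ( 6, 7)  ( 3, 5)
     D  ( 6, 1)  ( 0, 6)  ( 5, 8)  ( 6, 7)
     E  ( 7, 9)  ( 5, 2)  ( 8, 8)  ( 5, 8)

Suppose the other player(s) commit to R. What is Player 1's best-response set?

u_1(A vs R) = 5
u_1(B vs R) = 0
u_1(C vs R) = 6
u_1(D vs R) = 5
u_1(E vs R) = 8
max payoff 8 at {E}

P1 best: {E}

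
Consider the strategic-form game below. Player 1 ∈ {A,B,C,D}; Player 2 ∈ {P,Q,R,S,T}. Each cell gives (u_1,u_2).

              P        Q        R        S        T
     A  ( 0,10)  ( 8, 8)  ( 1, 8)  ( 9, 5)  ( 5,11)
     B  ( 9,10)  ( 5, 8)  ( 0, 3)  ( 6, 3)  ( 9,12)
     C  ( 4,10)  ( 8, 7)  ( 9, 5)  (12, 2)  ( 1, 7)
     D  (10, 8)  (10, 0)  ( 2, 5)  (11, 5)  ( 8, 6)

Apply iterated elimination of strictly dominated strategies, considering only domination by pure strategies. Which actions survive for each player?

P1 drop A (D beats it: P:10>0 Q:10>8 R:2>1 S:11>9 T:8>5)
P2 drop Q (P beats it: B:10>8 C:10>7 D:8>0)
P2 drop R (P beats it: B:10>3 C:10>5 D:8>5)
P2 drop S (P beats it: B:10>3 C:10>2 D:8>5)
P1 drop C (B beats it: P:9>4 T:9>1)
P1→{B,D} P2→{P,T}

Remaining: P1:{B,D} P2:{P,T}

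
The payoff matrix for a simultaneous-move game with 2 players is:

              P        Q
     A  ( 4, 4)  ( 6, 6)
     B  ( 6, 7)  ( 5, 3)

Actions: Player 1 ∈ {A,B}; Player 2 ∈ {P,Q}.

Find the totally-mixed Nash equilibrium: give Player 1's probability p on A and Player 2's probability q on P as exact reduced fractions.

p=2/3, q=1/3

P1 indiff ⇒ q·4+(1-q)·6 = q·6+(1-q)·5 ⇒ q(-2) = (1-q)(-1) ⇒ q = 1/3
P2 indiff ⇒ p·4+(1-p)·7 = p·6+(1-p)·3 ⇒ p(-2) = (1-p)(-4) ⇒ p = 2/3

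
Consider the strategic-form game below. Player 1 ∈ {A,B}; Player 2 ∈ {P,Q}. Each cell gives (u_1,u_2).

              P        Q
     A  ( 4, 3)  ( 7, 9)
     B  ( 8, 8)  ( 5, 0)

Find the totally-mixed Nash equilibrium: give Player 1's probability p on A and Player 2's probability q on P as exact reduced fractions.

P1 mixes 4/7 on A; P2 mixes 1/3 on P

P1 indiff ⇒ q·4+(1-q)·7 = q·8+(1-q)·5 ⇒ q(-4) = (1-q)(-2) ⇒ q = 1/3
P2 indiff ⇒ p·3+(1-p)·8 = p·9+(1-p)·0 ⇒ p(-6) = (1-p)(-8) ⇒ p = 4/7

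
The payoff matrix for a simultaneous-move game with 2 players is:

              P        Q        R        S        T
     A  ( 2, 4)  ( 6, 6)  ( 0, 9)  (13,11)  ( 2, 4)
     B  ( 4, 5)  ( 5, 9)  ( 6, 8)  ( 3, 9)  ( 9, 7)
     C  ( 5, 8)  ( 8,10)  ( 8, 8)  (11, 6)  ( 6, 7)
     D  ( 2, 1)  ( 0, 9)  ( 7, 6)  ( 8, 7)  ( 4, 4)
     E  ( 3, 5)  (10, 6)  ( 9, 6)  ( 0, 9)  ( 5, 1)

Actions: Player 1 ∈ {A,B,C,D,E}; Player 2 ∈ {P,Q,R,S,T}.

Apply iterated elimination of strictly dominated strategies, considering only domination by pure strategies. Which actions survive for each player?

Survivors P1:{A,C,E} P2:{Q,R,S}

P1 drop D (C beats it: P:5>2 Q:8>0 R:8>7 S:11>8 T:6>4)
P2 drop P (Q beats it: A:6>4 B:9>5 C:10>8 E:6>5)
P2 drop T (Q beats it: A:6>4 B:9>7 C:10>7 E:6>1)
P1 drop B (C beats it: Q:8>5 R:8>6 S:11>3)
P1→{A,C,E} P2→{Q,R,S}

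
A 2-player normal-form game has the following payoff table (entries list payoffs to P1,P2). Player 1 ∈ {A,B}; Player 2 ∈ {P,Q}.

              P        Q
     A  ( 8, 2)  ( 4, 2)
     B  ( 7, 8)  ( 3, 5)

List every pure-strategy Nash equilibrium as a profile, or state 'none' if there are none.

(A,P): NE
(A,Q): NE
(B,P): not NE [P1→A gives 8>7]
(B,Q): not NE [P1→A gives 4>3; P2→P gives 8>5]

PSNE = {(A,P), (A,Q)}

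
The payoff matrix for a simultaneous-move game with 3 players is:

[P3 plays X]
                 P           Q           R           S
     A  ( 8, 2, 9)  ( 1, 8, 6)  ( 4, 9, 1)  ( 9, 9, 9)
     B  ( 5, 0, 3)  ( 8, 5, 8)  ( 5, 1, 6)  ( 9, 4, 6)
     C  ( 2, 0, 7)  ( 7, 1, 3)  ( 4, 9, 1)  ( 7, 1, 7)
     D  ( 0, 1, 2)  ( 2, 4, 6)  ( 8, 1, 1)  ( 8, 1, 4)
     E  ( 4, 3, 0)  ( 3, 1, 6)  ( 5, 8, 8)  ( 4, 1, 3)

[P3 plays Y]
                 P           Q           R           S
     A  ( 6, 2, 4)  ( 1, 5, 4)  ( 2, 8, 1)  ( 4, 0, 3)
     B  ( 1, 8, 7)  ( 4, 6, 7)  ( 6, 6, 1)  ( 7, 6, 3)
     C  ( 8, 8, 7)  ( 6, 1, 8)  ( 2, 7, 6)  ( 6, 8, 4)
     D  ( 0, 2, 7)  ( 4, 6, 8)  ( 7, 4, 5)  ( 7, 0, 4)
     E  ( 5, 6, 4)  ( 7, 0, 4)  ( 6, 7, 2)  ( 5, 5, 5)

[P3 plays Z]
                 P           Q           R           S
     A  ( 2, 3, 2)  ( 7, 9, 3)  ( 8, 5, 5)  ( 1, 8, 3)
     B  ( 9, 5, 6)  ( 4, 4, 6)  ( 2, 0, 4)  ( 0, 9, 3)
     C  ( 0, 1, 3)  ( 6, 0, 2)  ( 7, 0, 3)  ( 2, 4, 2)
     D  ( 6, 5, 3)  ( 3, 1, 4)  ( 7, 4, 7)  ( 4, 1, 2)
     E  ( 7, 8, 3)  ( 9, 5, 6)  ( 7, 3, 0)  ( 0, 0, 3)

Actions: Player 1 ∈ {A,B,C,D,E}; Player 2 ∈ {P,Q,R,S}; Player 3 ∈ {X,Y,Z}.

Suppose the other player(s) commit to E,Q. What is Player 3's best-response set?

u_3(X vs E,Q) = 6
u_3(Y vs E,Q) = 4
u_3(Z vs E,Q) = 6
max payoff 6 at {X,Z}

BR_3 = {X,Z}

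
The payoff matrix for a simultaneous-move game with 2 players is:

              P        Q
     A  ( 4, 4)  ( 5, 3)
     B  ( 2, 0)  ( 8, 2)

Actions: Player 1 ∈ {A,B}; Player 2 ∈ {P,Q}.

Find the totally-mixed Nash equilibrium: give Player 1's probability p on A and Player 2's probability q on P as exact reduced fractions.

P1 indiff ⇒ q·4+(1-q)·5 = q·2+(1-q)·8 ⇒ q(2) = (1-q)(3) ⇒ q = 3/5
P2 indiff ⇒ p·4+(1-p)·0 = p·3+(1-p)·2 ⇒ p(1) = (1-p)(2) ⇒ p = 2/3

p=2/3, q=3/5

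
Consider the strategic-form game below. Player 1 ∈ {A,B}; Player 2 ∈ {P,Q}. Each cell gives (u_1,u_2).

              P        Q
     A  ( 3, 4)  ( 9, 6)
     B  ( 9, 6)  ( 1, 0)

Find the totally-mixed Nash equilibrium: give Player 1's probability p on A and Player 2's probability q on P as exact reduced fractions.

P1 indiff ⇒ q·3+(1-q)·9 = q·9+(1-q)·1 ⇒ q(-6) = (1-q)(-8) ⇒ q = 4/7
P2 indiff ⇒ p·4+(1-p)·6 = p·6+(1-p)·0 ⇒ p(-2) = (1-p)(-6) ⇒ p = 3/4

p=3/4, q=4/7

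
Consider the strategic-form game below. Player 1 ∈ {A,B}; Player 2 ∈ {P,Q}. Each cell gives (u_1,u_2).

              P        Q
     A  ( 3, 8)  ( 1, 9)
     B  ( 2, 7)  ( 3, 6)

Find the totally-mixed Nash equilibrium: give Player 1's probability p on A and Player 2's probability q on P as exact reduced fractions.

P1 mixes 1/2 on A; P2 mixes 2/3 on P

P1 indiff ⇒ q·3+(1-q)·1 = q·2+(1-q)·3 ⇒ q(1) = (1-q)(2) ⇒ q = 2/3
P2 indiff ⇒ p·8+(1-p)·7 = p·9+(1-p)·6 ⇒ p(-1) = (1-p)(-1) ⇒ p = 1/2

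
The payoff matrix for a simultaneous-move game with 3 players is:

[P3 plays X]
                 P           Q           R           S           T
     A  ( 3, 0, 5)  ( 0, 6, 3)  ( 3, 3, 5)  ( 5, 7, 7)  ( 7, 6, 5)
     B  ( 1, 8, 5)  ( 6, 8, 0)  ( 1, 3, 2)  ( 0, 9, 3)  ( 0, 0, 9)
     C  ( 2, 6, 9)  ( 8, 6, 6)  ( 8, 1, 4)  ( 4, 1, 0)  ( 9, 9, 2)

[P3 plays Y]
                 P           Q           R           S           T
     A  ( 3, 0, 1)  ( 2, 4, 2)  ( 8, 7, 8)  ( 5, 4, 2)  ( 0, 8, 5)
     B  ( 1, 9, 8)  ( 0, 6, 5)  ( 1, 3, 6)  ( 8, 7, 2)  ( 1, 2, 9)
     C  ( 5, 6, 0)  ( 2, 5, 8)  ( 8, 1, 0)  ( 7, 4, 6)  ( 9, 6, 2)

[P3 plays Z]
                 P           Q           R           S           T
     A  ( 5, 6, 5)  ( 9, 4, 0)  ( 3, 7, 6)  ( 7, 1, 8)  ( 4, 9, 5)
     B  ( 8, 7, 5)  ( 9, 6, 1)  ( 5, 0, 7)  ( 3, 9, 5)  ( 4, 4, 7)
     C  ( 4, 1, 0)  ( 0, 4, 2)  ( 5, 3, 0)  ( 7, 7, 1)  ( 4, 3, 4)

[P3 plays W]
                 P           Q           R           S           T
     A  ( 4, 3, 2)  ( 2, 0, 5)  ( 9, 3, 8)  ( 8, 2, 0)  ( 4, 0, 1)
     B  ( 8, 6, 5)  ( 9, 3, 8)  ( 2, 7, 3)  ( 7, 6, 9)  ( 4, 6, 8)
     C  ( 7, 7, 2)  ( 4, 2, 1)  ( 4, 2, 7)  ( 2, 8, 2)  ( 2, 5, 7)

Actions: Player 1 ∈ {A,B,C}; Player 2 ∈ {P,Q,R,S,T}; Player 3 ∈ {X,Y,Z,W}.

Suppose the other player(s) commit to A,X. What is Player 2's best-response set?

BR_2 = {S}

u_2(P vs A,X) = 0
u_2(Q vs A,X) = 6
u_2(R vs A,X) = 3
u_2(S vs A,X) = 7
u_2(T vs A,X) = 6
max payoff 7 at {S}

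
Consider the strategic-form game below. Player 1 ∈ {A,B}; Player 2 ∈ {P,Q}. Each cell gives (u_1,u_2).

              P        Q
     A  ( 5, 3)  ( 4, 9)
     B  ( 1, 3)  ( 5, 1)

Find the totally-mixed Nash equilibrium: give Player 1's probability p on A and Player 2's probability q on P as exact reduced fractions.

(p,q) = (1/4, 1/5)

P1 indiff ⇒ q·5+(1-q)·4 = q·1+(1-q)·5 ⇒ q(4) = (1-q)(1) ⇒ q = 1/5
P2 indiff ⇒ p·3+(1-p)·3 = p·9+(1-p)·1 ⇒ p(-6) = (1-p)(-2) ⇒ p = 1/4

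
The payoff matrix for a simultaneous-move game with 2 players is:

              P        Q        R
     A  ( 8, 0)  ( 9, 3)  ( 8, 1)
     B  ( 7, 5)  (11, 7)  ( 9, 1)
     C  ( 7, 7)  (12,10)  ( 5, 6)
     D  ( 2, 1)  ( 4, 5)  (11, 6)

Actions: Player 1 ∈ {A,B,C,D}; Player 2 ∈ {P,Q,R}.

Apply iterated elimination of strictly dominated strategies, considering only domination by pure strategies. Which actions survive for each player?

Remaining: P1:{B,C,D} P2:{Q,R}

P2 drop P (Q beats it: A:3>0 B:7>5 C:10>7 D:5>1)
P1 drop A (B beats it: Q:11>9 R:9>8)
P1→{B,C,D} P2→{Q,R}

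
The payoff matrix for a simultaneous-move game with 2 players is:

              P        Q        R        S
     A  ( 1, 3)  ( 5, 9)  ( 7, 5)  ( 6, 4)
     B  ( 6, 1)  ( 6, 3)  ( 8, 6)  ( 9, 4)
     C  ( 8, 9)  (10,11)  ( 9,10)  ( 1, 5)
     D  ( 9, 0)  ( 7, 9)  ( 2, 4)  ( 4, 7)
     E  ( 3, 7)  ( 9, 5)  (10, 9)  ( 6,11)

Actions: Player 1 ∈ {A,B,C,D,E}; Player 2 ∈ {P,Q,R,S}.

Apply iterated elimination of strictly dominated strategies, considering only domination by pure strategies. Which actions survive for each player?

P1 drop A (B beats it: P:6>1 Q:6>5 R:8>7 S:9>6)
P2 drop P (R beats it: B:6>1 C:10>9 D:4>0 E:9>7)
P1 drop D (E beats it: Q:9>7 R:10>2 S:6>4)
P1→{B,C,E} P2→{Q,R,S}

IESDS → P1:{B,C,E} P2:{Q,R,S}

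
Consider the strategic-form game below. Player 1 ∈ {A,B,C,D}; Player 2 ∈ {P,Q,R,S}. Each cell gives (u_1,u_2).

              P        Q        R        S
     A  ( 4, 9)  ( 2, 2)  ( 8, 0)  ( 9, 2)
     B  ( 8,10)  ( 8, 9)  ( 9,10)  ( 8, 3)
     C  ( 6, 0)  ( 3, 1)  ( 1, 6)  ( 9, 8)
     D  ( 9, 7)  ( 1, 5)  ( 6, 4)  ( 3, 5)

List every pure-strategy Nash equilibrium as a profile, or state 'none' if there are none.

PSNE = {(B,R), (C,S), (D,P)}

(A,P): not NE [P1→D gives 9>4]
(A,Q): not NE [P1→B gives 8>2; P2→P gives 9>2]
(A,R): not NE [P1→B gives 9>8; P2→P gives 9>0]
(A,S): not NE [P2→P gives 9>2]
(B,P): not NE [P1→D gives 9>8]
(B,Q): not NE [P2→R gives 10>9]
(B,R): NE
(B,S): not NE [P1→C gives 9>8; P2→R gives 10>3]
(C,P): not NE [P1→D gives 9>6; P2→S gives 8>0]
(C,Q): not NE [P1→B gives 8>3; P2→S gives 8>1]
(C,R): not NE [P1→B gives 9>1; P2→S gives 8>6]
(C,S): NE
(D,P): NE
(D,Q): not NE [P1→B gives 8>1; P2→P gives 7>5]
(D,R): not NE [P1→B gives 9>6; P2→P gives 7>4]
(D,S): not NE [P1→C gives 9>3; P2→P gives 7>5]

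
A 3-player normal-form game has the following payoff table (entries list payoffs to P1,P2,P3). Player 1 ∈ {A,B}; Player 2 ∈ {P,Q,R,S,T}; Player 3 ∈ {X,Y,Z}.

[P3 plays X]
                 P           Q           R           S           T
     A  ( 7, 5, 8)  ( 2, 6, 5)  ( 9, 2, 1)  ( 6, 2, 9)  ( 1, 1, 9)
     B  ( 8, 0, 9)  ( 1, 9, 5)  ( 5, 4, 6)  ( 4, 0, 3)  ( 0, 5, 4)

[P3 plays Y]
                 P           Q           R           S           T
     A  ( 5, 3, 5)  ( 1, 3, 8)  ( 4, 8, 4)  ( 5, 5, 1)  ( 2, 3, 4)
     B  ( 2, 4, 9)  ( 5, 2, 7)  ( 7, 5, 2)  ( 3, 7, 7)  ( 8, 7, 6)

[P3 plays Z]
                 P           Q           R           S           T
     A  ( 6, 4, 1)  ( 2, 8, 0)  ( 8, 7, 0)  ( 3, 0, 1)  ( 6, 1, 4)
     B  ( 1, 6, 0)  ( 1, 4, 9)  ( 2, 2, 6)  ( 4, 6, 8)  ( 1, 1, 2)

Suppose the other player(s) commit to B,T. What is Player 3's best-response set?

u_3(X vs B,T) = 4
u_3(Y vs B,T) = 6
u_3(Z vs B,T) = 2
max payoff 6 at {Y}

argmax u_3 = {Y}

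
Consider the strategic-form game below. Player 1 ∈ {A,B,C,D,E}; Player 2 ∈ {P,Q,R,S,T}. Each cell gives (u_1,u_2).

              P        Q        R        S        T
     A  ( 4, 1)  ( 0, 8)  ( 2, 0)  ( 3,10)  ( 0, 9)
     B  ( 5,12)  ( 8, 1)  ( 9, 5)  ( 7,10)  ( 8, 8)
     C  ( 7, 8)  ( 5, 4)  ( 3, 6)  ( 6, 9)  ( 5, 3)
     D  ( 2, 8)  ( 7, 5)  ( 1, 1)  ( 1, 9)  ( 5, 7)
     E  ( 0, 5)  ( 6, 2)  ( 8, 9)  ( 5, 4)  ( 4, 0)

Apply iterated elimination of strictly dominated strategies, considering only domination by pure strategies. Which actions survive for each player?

IESDS → P1:{B,C} P2:{P,S}

P1 drop A (B beats it: P:5>4 Q:8>0 R:9>2 S:7>3 T:8>0)
P1 drop D (B beats it: P:5>2 Q:8>7 R:9>1 S:7>1 T:8>5)
P1 drop E (B beats it: P:5>0 Q:8>6 R:9>8 S:7>5 T:8>4)
P2 drop Q (P beats it: B:12>1 C:8>4)
P2 drop R (P beats it: B:12>5 C:8>6)
P2 drop T (P beats it: B:12>8 C:8>3)
P1→{B,C} P2→{P,S}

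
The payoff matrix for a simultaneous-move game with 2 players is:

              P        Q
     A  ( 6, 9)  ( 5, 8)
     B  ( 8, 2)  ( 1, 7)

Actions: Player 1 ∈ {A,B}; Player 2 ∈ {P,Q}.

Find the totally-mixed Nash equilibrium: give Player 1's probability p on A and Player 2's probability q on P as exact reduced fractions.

p=5/6, q=2/3

P1 indiff ⇒ q·6+(1-q)·5 = q·8+(1-q)·1 ⇒ q(-2) = (1-q)(-4) ⇒ q = 2/3
P2 indiff ⇒ p·9+(1-p)·2 = p·8+(1-p)·7 ⇒ p(1) = (1-p)(5) ⇒ p = 5/6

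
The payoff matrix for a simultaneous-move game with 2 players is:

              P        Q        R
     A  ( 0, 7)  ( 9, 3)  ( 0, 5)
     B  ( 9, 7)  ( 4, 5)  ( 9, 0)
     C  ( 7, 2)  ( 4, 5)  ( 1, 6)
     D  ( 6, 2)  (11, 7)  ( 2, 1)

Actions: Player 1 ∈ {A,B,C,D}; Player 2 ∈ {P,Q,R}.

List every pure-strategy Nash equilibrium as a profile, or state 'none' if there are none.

NE set: (B,P), (D,Q)

(A,P): not NE [P1→B gives 9>0]
(A,Q): not NE [P1→D gives 11>9; P2→P gives 7>3]
(A,R): not NE [P1→B gives 9>0; P2→P gives 7>5]
(B,P): NE
(B,Q): not NE [P1→D gives 11>4; P2→P gives 7>5]
(B,R): not NE [P2→P gives 7>0]
(C,P): not NE [P1→B gives 9>7; P2→R gives 6>2]
(C,Q): not NE [P1→D gives 11>4; P2→R gives 6>5]
(C,R): not NE [P1→B gives 9>1]
(D,P): not NE [P1→B gives 9>6; P2→Q gives 7>2]
(D,Q): NE
(D,R): not NE [P1→B gives 9>2; P2→Q gives 7>1]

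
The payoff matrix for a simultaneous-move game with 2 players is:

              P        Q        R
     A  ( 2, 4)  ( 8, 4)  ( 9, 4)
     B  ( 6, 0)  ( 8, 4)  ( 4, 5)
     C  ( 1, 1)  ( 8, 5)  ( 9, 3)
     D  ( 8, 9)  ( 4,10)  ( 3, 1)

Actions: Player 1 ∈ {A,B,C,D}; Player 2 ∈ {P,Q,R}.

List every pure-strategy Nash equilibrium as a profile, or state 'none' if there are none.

Nash profiles: (A,Q), (A,R), (C,Q)

(A,P): not NE [P1→D gives 8>2]
(A,Q): NE
(A,R): NE
(B,P): not NE [P1→D gives 8>6; P2→R gives 5>0]
(B,Q): not NE [P2→R gives 5>4]
(B,R): not NE [P1→C gives 9>4]
(C,P): not NE [P1→D gives 8>1; P2→Q gives 5>1]
(C,Q): NE
(C,R): not NE [P2→Q gives 5>3]
(D,P): not NE [P2→Q gives 10>9]
(D,Q): not NE [P1→C gives 8>4]
(D,R): not NE [P1→C gives 9>3; P2→Q gives 10>1]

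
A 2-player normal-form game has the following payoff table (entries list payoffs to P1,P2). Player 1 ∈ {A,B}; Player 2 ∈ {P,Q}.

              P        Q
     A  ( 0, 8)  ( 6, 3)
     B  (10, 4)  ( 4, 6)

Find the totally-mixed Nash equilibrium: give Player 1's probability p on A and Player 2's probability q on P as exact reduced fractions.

P1 indiff ⇒ q·0+(1-q)·6 = q·10+(1-q)·4 ⇒ q(-10) = (1-q)(-2) ⇒ q = 1/6
P2 indiff ⇒ p·8+(1-p)·4 = p·3+(1-p)·6 ⇒ p(5) = (1-p)(2) ⇒ p = 2/7

P1 mixes 2/7 on A; P2 mixes 1/6 on P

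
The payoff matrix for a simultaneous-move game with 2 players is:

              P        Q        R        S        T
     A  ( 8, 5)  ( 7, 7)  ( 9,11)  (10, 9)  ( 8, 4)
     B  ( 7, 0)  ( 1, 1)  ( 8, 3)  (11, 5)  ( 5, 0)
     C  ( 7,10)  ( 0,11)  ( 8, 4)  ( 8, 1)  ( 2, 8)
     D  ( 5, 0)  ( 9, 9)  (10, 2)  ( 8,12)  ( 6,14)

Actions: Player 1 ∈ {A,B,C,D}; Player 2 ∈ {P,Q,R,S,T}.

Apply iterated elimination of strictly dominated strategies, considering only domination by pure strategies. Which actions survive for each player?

P1 drop C (A beats it: P:8>7 Q:7>0 R:9>8 S:10>8 T:8>2)
P2 drop P (Q beats it: A:7>5 B:1>0 D:9>0)
P2 drop Q (S beats it: A:9>7 B:5>1 D:12>9)
P1→{A,B,D} P2→{R,S,T}

Survivors P1:{A,B,D} P2:{R,S,T}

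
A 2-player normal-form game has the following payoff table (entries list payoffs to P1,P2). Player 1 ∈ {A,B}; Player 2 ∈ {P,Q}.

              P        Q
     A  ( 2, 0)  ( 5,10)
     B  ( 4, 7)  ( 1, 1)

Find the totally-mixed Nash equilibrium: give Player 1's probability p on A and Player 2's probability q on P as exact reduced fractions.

p=3/8, q=2/3

P1 indiff ⇒ q·2+(1-q)·5 = q·4+(1-q)·1 ⇒ q(-2) = (1-q)(-4) ⇒ q = 2/3
P2 indiff ⇒ p·0+(1-p)·7 = p·10+(1-p)·1 ⇒ p(-10) = (1-p)(-6) ⇒ p = 3/8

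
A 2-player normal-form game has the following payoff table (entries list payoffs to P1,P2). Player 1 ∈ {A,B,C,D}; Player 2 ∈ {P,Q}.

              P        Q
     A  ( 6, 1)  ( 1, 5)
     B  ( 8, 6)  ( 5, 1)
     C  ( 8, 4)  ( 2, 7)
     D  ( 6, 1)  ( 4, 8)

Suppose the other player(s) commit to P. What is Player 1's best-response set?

BR_1 = {B,C}

u_1(A vs P) = 6
u_1(B vs P) = 8
u_1(C vs P) = 8
u_1(D vs P) = 6
max payoff 8 at {B,C}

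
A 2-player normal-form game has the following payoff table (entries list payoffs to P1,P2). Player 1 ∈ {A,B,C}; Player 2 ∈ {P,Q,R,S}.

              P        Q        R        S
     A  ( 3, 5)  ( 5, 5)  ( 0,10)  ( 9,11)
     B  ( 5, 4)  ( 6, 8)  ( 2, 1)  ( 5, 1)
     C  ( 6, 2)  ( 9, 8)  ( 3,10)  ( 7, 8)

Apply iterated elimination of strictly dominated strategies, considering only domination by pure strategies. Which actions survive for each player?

P1 drop B (C beats it: P:6>5 Q:9>6 R:3>2 S:7>5)
P2 drop P (R beats it: A:10>5 C:10>2)
P2 drop Q (R beats it: A:10>5 C:10>8)
P1→{A,C} P2→{R,S}

Survivors P1:{A,C} P2:{R,S}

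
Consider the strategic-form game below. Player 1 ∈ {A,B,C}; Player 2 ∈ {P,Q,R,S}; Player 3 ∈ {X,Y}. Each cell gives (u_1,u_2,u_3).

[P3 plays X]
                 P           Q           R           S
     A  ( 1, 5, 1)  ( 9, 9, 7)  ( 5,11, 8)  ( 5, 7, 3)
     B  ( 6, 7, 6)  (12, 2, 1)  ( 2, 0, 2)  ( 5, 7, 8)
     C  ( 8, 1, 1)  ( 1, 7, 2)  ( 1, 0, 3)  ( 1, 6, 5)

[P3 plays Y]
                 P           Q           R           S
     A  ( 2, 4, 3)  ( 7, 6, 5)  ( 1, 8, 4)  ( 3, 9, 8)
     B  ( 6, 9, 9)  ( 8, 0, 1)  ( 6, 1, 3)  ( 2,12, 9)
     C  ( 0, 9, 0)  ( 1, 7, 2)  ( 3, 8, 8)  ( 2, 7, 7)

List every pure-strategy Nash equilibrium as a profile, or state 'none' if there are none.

(A,P,X): not NE [P1→C gives 8>1; P2→R gives 11>5; P3→Y gives 3>1]
(A,P,Y): not NE [P1→B gives 6>2; P2→S gives 9>4]
(A,Q,X): not NE [P1→B gives 12>9; P2→R gives 11>9]
(A,Q,Y): not NE [P1→B gives 8>7; P2→S gives 9>6; P3→X gives 7>5]
(A,R,X): NE
(A,R,Y): not NE [P1→B gives 6>1; P2→S gives 9>8; P3→X gives 8>4]
(A,S,X): not NE [P2→R gives 11>7; P3→Y gives 8>3]
(A,S,Y): NE
(B,P,X): not NE [P1→C gives 8>6; P3→Y gives 9>6]
(B,P,Y): not NE [P2→S gives 12>9]
(B,Q,X): not NE [P2→S gives 7>2]
(B,Q,Y): not NE [P2→S gives 12>0]
(B,R,X): not NE [P1→A gives 5>2; P2→S gives 7>0; P3→Y gives 3>2]
(B,R,Y): not NE [P2→S gives 12>1]
(B,S,X): not NE [P3→Y gives 9>8]
(B,S,Y): not NE [P1→A gives 3>2]
(C,P,X): not NE [P2→Q gives 7>1]
(C,P,Y): not NE [P1→B gives 6>0; P3→X gives 1>0]
(C,Q,X): not NE [P1→B gives 12>1]
(C,Q,Y): not NE [P1→B gives 8>1; P2→P gives 9>7]
(C,R,X): not NE [P1→A gives 5>1; P2→Q gives 7>0; P3→Y gives 8>3]
(C,R,Y): not NE [P1→B gives 6>3; P2→P gives 9>8]
(C,S,X): not NE [P1→B gives 5>1; P2→Q gives 7>6; P3→Y gives 7>5]
(C,S,Y): not NE [P1→A gives 3>2; P2→P gives 9>7]

PSNE = {(A,R,X), (A,S,Y)}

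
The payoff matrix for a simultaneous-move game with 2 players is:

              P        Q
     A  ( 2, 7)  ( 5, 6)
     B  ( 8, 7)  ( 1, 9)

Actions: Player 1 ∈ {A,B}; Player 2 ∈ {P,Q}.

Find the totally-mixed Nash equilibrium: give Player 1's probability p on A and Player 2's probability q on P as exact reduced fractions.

P1 indiff ⇒ q·2+(1-q)·5 = q·8+(1-q)·1 ⇒ q(-6) = (1-q)(-4) ⇒ q = 2/5
P2 indiff ⇒ p·7+(1-p)·7 = p·6+(1-p)·9 ⇒ p(1) = (1-p)(2) ⇒ p = 2/3

p=2/3, q=2/5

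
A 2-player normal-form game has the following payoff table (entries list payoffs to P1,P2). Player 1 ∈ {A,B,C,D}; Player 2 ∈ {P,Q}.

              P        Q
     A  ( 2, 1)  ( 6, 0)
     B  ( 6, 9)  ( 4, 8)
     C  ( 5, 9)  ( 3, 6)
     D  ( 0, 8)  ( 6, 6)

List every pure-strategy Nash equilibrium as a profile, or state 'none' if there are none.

(A,P): not NE [P1→B gives 6>2]
(A,Q): not NE [P2→P gives 1>0]
(B,P): NE
(B,Q): not NE [P1→D gives 6>4; P2→P gives 9>8]
(C,P): not NE [P1→B gives 6>5]
(C,Q): not NE [P1→D gives 6>3; P2→P gives 9>6]
(D,P): not NE [P1→B gives 6>0]
(D,Q): not NE [P2→P gives 8>6]

PSNE = {(B,P)}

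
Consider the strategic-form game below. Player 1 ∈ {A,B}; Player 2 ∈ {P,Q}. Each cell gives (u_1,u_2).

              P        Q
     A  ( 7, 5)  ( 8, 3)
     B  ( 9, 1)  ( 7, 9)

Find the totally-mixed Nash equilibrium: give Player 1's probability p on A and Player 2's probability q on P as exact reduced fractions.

P1 indiff ⇒ q·7+(1-q)·8 = q·9+(1-q)·7 ⇒ q(-2) = (1-q)(-1) ⇒ q = 1/3
P2 indiff ⇒ p·5+(1-p)·1 = p·3+(1-p)·9 ⇒ p(2) = (1-p)(8) ⇒ p = 4/5

p=4/5, q=1/3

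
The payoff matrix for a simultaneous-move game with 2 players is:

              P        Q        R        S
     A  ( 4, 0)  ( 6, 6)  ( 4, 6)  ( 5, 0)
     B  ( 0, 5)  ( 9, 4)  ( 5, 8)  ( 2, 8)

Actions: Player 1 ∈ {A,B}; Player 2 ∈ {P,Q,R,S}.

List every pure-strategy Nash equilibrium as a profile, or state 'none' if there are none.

(A,P): not NE [P2→R gives 6>0]
(A,Q): not NE [P1→B gives 9>6]
(A,R): not NE [P1→B gives 5>4]
(A,S): not NE [P2→R gives 6>0]
(B,P): not NE [P1→A gives 4>0; P2→S gives 8>5]
(B,Q): not NE [P2→S gives 8>4]
(B,R): NE
(B,S): not NE [P1→A gives 5>2]

PSNE = {(B,R)}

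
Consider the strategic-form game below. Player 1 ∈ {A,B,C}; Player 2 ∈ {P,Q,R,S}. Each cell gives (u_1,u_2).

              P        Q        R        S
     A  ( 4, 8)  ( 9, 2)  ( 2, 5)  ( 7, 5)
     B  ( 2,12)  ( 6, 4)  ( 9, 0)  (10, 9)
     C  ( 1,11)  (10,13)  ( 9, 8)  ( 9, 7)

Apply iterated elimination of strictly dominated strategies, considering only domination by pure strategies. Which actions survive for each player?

P2 drop R (P beats it: A:8>5 B:12>0 C:11>8)
P2 drop S (P beats it: A:8>5 B:12>9 C:11>7)
P1 drop B (A beats it: P:4>2 Q:9>6)
P1→{A,C} P2→{P,Q}

IESDS → P1:{A,C} P2:{P,Q}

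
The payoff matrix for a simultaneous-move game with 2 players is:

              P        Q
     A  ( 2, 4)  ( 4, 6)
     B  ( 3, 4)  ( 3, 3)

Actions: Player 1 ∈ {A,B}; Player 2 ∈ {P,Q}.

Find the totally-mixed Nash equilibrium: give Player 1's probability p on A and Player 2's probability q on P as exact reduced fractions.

P1 indiff ⇒ q·2+(1-q)·4 = q·3+(1-q)·3 ⇒ q(-1) = (1-q)(-1) ⇒ q = 1/2
P2 indiff ⇒ p·4+(1-p)·4 = p·6+(1-p)·3 ⇒ p(-2) = (1-p)(-1) ⇒ p = 1/3

P1 mixes 1/3 on A; P2 mixes 1/2 on P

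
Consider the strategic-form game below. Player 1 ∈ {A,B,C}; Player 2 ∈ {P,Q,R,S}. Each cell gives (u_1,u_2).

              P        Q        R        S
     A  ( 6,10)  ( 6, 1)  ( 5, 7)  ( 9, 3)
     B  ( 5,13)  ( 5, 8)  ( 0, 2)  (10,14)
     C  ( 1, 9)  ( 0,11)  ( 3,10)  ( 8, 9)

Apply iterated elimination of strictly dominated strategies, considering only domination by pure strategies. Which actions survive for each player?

P1 drop C (A beats it: P:6>1 Q:6>0 R:5>3 S:9>8)
P2 drop Q (P beats it: A:10>1 B:13>8)
P2 drop R (P beats it: A:10>7 B:13>2)
P1→{A,B} P2→{P,S}

IESDS → P1:{A,B} P2:{P,S}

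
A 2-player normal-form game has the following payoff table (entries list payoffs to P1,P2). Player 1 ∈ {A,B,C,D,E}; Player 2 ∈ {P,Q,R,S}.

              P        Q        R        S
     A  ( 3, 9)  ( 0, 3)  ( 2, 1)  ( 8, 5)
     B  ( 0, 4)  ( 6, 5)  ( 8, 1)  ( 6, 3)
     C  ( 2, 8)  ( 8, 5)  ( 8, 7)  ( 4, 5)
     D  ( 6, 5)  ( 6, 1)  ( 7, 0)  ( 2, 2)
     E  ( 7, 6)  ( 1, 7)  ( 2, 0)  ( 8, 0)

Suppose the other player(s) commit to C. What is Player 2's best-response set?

u_2(P vs C) = 8
u_2(Q vs C) = 5
u_2(R vs C) = 7
u_2(S vs C) = 5
max payoff 8 at {P}

P2 best: {P}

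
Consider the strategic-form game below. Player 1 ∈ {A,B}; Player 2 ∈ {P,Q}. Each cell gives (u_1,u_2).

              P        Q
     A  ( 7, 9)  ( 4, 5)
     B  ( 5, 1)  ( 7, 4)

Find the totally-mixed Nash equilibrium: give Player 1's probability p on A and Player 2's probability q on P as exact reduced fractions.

(p,q) = (3/7, 3/5)

P1 indiff ⇒ q·7+(1-q)·4 = q·5+(1-q)·7 ⇒ q(2) = (1-q)(3) ⇒ q = 3/5
P2 indiff ⇒ p·9+(1-p)·1 = p·5+(1-p)·4 ⇒ p(4) = (1-p)(3) ⇒ p = 3/7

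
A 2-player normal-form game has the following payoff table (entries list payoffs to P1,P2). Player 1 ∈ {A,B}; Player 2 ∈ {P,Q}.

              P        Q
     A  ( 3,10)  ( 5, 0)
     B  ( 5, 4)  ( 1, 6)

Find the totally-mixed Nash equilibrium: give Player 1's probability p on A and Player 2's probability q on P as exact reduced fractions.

p=1/6, q=2/3

P1 indiff ⇒ q·3+(1-q)·5 = q·5+(1-q)·1 ⇒ q(-2) = (1-q)(-4) ⇒ q = 2/3
P2 indiff ⇒ p·10+(1-p)·4 = p·0+(1-p)·6 ⇒ p(10) = (1-p)(2) ⇒ p = 1/6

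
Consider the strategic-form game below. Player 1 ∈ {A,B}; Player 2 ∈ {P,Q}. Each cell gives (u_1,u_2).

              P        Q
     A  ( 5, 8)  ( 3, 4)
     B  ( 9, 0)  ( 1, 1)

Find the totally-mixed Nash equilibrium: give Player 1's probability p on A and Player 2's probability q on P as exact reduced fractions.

(p,q) = (1/5, 1/3)

P1 indiff ⇒ q·5+(1-q)·3 = q·9+(1-q)·1 ⇒ q(-4) = (1-q)(-2) ⇒ q = 1/3
P2 indiff ⇒ p·8+(1-p)·0 = p·4+(1-p)·1 ⇒ p(4) = (1-p)(1) ⇒ p = 1/5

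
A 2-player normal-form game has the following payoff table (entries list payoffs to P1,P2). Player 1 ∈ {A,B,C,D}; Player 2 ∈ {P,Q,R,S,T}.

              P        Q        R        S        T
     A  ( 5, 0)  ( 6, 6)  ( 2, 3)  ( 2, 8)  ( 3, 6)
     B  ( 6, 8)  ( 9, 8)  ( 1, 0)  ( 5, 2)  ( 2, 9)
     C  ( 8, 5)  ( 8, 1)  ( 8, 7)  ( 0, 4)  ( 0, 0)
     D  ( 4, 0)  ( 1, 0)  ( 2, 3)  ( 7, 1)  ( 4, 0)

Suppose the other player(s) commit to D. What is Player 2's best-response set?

u_2(P vs D) = 0
u_2(Q vs D) = 0
u_2(R vs D) = 3
u_2(S vs D) = 1
u_2(T vs D) = 0
max payoff 3 at {R}

BR_2 = {R}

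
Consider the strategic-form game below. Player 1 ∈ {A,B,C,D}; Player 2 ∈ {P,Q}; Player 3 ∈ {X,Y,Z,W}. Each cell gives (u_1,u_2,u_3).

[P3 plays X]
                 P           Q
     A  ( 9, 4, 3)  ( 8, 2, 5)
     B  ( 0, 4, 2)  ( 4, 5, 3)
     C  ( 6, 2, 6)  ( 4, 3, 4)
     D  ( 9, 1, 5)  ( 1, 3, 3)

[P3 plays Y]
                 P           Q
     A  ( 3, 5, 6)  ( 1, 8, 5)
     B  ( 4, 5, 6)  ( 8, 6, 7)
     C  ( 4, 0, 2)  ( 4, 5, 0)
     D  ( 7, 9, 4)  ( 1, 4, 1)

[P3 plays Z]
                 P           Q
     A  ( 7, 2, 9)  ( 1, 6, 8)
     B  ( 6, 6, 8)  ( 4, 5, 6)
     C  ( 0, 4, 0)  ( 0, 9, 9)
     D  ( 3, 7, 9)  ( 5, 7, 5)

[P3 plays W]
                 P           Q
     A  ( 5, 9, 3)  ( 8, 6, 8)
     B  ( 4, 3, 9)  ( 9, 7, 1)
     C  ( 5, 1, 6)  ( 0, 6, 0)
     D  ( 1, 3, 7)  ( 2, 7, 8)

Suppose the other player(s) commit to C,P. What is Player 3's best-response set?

P3 best: {X,W}

u_3(X vs C,P) = 6
u_3(Y vs C,P) = 2
u_3(Z vs C,P) = 0
u_3(W vs C,P) = 6
max payoff 6 at {X,W}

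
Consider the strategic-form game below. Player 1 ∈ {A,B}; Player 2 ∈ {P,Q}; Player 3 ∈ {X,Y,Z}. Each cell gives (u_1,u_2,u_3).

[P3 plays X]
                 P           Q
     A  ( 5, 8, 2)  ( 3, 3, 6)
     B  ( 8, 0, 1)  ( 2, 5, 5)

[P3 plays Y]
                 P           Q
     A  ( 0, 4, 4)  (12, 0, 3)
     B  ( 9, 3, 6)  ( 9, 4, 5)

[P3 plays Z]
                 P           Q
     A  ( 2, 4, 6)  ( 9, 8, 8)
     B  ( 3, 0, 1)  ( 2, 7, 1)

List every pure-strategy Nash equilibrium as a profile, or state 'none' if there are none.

Nash profiles: (A,Q,Z)

(A,P,X): not NE [P1→B gives 8>5; P3→Z gives 6>2]
(A,P,Y): not NE [P1→B gives 9>0; P3→Z gives 6>4]
(A,P,Z): not NE [P1→B gives 3>2; P2→Q gives 8>4]
(A,Q,X): not NE [P2→P gives 8>3; P3→Z gives 8>6]
(A,Q,Y): not NE [P2→P gives 4>0; P3→Z gives 8>3]
(A,Q,Z): NE
(B,P,X): not NE [P2→Q gives 5>0; P3→Y gives 6>1]
(B,P,Y): not NE [P2→Q gives 4>3]
(B,P,Z): not NE [P2→Q gives 7>0; P3→Y gives 6>1]
(B,Q,X): not NE [P1→A gives 3>2]
(B,Q,Y): not NE [P1→A gives 12>9]
(B,Q,Z): not NE [P1→A gives 9>2; P3→Y gives 5>1]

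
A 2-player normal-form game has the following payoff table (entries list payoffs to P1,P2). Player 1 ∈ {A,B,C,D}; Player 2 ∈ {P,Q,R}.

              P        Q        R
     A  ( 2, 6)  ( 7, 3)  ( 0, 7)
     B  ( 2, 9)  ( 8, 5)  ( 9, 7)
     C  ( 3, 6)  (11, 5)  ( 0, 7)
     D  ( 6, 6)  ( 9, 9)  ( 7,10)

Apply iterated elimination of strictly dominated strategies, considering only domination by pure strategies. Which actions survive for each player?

P1 drop A (D beats it: P:6>2 Q:9>7 R:7>0)
P2 drop Q (R beats it: B:7>5 C:7>5 D:10>9)
P1 drop C (D beats it: P:6>3 R:7>0)
P1→{B,D} P2→{P,R}

Remaining: P1:{B,D} P2:{P,R}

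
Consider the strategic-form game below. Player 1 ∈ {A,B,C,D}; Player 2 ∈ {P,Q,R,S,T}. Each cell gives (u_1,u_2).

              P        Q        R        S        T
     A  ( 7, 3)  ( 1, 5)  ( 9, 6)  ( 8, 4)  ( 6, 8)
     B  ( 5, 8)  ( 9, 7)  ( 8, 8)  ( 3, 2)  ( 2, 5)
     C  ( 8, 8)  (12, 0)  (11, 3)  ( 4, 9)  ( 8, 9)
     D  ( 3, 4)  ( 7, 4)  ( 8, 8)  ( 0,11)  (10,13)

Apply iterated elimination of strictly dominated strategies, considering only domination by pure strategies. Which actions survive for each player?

P1 drop B (C beats it: P:8>5 Q:12>9 R:11>8 S:4>3 T:8>2)
P2 drop P (S beats it: A:4>3 C:9>8 D:11>4)
P2 drop Q (R beats it: A:6>5 C:3>0 D:8>4)
P2 drop R (T beats it: A:8>6 C:9>3 D:13>8)
P1→{A,C,D} P2→{S,T}

Remaining: P1:{A,C,D} P2:{S,T}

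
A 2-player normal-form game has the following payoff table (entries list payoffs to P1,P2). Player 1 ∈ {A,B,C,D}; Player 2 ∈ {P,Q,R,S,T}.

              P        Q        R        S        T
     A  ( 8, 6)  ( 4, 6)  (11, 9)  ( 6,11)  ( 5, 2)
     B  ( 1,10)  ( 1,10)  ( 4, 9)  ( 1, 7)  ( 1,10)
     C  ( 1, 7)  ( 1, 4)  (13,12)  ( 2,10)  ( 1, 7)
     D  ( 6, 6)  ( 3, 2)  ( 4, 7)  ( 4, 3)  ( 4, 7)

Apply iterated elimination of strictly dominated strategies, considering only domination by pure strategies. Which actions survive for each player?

Survivors P1:{A,C} P2:{R,S}

P1 drop B (A beats it: P:8>1 Q:4>1 R:11>4 S:6>1 T:5>1)
P1 drop D (A beats it: P:8>6 Q:4>3 R:11>4 S:6>4 T:5>4)
P2 drop P (R beats it: A:9>6 C:12>7)
P2 drop Q (R beats it: A:9>6 C:12>4)
P2 drop T (R beats it: A:9>2 C:12>7)
P1→{A,C} P2→{R,S}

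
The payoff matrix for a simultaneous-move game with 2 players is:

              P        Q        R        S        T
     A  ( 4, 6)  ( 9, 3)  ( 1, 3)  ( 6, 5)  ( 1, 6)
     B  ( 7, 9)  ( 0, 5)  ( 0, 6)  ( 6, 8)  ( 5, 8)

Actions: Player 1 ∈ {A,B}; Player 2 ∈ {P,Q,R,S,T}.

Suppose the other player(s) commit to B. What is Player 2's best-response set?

BR_2 = {P}

u_2(P vs B) = 9
u_2(Q vs B) = 5
u_2(R vs B) = 6
u_2(S vs B) = 8
u_2(T vs B) = 8
max payoff 9 at {P}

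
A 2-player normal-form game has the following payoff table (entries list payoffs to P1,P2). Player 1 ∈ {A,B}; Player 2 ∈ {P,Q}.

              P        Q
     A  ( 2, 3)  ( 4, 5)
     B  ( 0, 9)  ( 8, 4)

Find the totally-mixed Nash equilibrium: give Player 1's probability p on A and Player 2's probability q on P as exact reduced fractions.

(p,q) = (5/7, 2/3)

P1 indiff ⇒ q·2+(1-q)·4 = q·0+(1-q)·8 ⇒ q(2) = (1-q)(4) ⇒ q = 2/3
P2 indiff ⇒ p·3+(1-p)·9 = p·5+(1-p)·4 ⇒ p(-2) = (1-p)(-5) ⇒ p = 5/7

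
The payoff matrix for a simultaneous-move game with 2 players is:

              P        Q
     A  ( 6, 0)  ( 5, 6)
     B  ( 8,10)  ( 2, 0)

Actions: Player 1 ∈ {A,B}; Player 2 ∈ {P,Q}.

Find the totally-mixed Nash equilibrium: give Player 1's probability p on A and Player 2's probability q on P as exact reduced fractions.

P1 indiff ⇒ q·6+(1-q)·5 = q·8+(1-q)·2 ⇒ q(-2) = (1-q)(-3) ⇒ q = 3/5
P2 indiff ⇒ p·0+(1-p)·10 = p·6+(1-p)·0 ⇒ p(-6) = (1-p)(-10) ⇒ p = 5/8

P1 mixes 5/8 on A; P2 mixes 3/5 on P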